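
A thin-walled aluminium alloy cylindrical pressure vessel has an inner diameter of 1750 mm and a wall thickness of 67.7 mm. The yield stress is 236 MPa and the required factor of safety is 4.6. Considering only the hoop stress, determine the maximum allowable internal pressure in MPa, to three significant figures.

σ_allow = 236/4.6 = 51.30 MPa.
σ_h = pD/(2t) → p_allow = 2σ_allow t/D = 2×51.30×67.7/1750 = 3.969 MPa.

p_allow = 3.97 MPa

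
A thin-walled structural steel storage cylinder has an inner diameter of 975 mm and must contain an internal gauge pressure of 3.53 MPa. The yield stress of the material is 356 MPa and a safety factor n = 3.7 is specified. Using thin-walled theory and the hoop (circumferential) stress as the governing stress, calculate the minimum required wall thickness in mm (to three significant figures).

t = 17.9 mm

σ_allow = 356/3.7 = 96.22 MPa.
Hoop stress σ_h = pD/(2t), so t = pD/(2σ_allow) = 3.53×975/(2×96.22) = 17.89 mm.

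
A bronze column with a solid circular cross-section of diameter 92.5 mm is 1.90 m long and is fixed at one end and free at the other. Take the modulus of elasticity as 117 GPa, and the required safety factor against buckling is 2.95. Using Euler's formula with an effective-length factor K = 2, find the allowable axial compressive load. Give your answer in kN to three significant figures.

P_allow = 97.4 kN

I = πd⁴/64 = π×92.5⁴/64 = 3.594×10^6 mm⁴.
Effective length L_e = KL = 2×1.90 m = 3800 mm.
Euler critical load P_cr = π²EI/L_e² = π²×117000×3.594×10^6/3800² = 287400 N.
P_allow = P_cr/n = 287400/2.95 = 97420 N.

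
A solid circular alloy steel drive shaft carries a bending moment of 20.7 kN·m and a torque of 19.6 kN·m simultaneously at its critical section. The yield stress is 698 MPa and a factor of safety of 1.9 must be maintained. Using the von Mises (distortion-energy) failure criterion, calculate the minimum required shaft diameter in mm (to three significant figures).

σ_allow = σ_y/n = 698/1.9 = 367.4 MPa.
For a solid shaft σ_b = 32M/(πd³) and τ = 16T/(πd³), so the von Mises stress is σ' = (16/πd³)·√(4M²+3T²).
√(4M²+3T²) = √(4×(2.070×10^7)² + 3×(1.960×10^7)²) = 5.354×10^7 N·mm.
d³ = 16×5.354×10^7/(π×367.4) = 742200 mm³.
d = 90.54 mm.

d = 90.5 mm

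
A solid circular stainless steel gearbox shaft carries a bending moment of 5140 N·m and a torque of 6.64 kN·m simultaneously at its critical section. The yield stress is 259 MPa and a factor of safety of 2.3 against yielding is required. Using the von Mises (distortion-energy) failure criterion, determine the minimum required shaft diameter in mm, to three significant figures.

σ_allow = σ_y/n = 259/2.3 = 112.6 MPa.
For a solid shaft σ_b = 32M/(πd³) and τ = 16T/(πd³), so the von Mises stress is σ' = (16/πd³)·√(4M²+3T²).
√(4M²+3T²) = √(4×(5.140×10^6)² + 3×(6.640×10^6)²) = 1.543×10^7 N·mm.
d³ = 16×1.543×10^7/(π×112.6) = 697700 mm³.
d = 88.69 mm.

d = 88.7 mm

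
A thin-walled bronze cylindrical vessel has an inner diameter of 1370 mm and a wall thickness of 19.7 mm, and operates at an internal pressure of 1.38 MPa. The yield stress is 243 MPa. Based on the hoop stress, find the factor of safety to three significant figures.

σ_h = pD/(2t) = 1.38×1370/(2×19.7) = 47.98 MPa.
n = 243/47.98 = 5.064.

n = 5.06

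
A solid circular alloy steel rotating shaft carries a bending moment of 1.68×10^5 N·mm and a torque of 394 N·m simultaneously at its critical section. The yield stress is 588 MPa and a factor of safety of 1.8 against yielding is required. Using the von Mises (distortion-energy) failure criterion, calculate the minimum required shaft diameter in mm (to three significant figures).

d = 22.8 mm

σ_allow = σ_y/n = 588/1.8 = 326.7 MPa.
For a solid shaft σ_b = 32M/(πd³) and τ = 16T/(πd³), so the von Mises stress is σ' = (16/πd³)·√(4M²+3T²).
√(4M²+3T²) = √(4×(168000)² + 3×(394000)²) = 760700 N·mm.
d³ = 16×760700/(π×326.7) = 11860 mm³.
d = 22.80 mm.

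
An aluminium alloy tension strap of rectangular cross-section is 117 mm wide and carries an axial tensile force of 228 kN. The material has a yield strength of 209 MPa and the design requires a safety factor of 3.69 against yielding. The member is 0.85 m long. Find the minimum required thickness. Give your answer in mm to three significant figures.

σ_allow = 209/3.69 = 56.64 MPa.
Required area A = F/σ_allow = 228000/56.64 = 4025 mm².
t = A/w = 4025/117 = 34.41 mm.

t = 34.4 mm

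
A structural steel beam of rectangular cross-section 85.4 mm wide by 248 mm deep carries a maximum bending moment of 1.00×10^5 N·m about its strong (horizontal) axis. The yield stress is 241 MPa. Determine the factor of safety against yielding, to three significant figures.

Section modulus S = bh²/6 = 85.4×248²/6 = 875400 mm³.
σ = M/S = 1.0000×10^8/875400 = 114.2 MPa.
n = 241/114.2 = 2.110.

n = 2.11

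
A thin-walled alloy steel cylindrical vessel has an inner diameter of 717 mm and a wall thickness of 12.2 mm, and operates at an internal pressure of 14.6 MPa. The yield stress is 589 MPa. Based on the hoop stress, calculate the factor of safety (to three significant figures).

σ_h = pD/(2t) = 14.6×717/(2×12.2) = 429.0 MPa.
n = 589/429.0 = 1.373.

n = 1.37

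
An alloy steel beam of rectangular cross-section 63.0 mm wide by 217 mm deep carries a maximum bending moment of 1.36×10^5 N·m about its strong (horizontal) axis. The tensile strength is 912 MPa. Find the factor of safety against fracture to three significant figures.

Section modulus S = bh²/6 = 63.0×217²/6 = 494400 mm³.
σ = M/S = 1.3600×10^8/494400 = 275.1 MPa.
n = 912/275.1 = 3.316.

n = 3.32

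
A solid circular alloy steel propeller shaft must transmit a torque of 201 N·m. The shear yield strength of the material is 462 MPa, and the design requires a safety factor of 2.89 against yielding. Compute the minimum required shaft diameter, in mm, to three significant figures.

Allowable shear stress τ_allow = 462/2.89 = 159.9 MPa.
For a solid shaft τ = 16T/(πd³), so d³ = 16T/(π τ_allow) = 16×201000/(π×159.9) = 6404 mm³.
d = (6404)^(1/3) = 18.57 mm.

d = 18.6 mm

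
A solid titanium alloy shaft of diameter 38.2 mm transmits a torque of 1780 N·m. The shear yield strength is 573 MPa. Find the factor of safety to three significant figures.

τ = 16T/(πd³) = 16×1780000/(π×38.2³) = 162.6 MPa.
n = τ_limit/τ = 573/162.6 = 3.523.

n = 3.52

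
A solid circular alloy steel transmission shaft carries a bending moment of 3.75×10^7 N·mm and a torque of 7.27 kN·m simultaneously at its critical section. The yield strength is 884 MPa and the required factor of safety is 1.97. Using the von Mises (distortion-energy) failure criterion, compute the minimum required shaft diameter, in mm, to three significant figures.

σ_allow = σ_y/n = 884/1.97 = 448.7 MPa.
For a solid shaft σ_b = 32M/(πd³) and τ = 16T/(πd³), so the von Mises stress is σ' = (16/πd³)·√(4M²+3T²).
√(4M²+3T²) = √(4×(3.750×10^7)² + 3×(7.270×10^6)²) = 7.605×10^7 N·mm.
d³ = 16×7.605×10^7/(π×448.7) = 863100 mm³.
d = 95.21 mm.

d = 95.2 mm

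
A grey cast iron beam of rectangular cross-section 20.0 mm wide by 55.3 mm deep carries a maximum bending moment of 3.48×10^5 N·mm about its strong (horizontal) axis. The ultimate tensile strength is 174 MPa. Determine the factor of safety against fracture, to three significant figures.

n = 5.10

Section modulus S = bh²/6 = 20.0×55.3²/6 = 10190 mm³.
σ = M/S = 348000/10190 = 34.14 MPa.
n = 174/34.14 = 5.097.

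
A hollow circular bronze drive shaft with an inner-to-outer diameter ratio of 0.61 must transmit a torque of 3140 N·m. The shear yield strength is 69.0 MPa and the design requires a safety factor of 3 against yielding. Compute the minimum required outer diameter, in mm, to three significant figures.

d_o = 93.1 mm

τ_allow = 69.0/3 = 23.00 MPa.
For a hollow shaft τ = 16T/[πd_o³(1−k⁴)] with k = 0.61, so 1−k⁴ = 0.8615.
d_o³ = 16T/[π τ_allow (1−k⁴)] = 16×3140000/(π×23.00×0.8615) = 807000 mm³.
d_o = 93.10 mm.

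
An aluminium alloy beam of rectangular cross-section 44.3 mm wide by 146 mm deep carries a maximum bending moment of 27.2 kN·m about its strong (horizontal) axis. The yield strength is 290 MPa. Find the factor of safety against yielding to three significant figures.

n = 1.68

Section modulus S = bh²/6 = 44.3×146²/6 = 157400 mm³.
σ = M/S = 2.7200×10^7/157400 = 172.8 MPa.
n = 290/172.8 = 1.678.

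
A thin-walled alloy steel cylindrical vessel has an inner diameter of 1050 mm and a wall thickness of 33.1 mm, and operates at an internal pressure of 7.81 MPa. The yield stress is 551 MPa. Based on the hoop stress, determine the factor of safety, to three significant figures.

σ_h = pD/(2t) = 7.81×1050/(2×33.1) = 123.9 MPa.
n = 551/123.9 = 4.448.

n = 4.45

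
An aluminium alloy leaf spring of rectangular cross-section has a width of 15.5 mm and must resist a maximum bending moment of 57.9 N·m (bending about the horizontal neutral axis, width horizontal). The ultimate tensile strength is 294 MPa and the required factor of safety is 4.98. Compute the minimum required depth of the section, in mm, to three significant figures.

σ_allow = 294/4.98 = 59.04 MPa.
For a rectangular section σ = 6M/(bh²), so h² = 6M/(b σ_allow) = 6×57900/(15.5×59.04) = 379.6 mm².
h = 19.48 mm.

h = 19.5 mm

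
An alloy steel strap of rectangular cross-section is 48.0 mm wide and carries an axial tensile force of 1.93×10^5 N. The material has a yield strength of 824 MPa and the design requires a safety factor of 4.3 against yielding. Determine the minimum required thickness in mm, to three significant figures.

σ_allow = 824/4.3 = 191.6 MPa.
Required area A = F/σ_allow = 193000/191.6 = 1007 mm².
t = A/w = 1007/48.0 = 20.98 mm.

t = 21.0 mm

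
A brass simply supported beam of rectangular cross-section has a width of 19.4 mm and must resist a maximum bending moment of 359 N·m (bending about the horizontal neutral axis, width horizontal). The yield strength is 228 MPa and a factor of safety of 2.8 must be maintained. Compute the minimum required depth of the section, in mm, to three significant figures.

h = 36.9 mm

σ_allow = 228/2.8 = 81.43 MPa.
For a rectangular section σ = 6M/(bh²), so h² = 6M/(b σ_allow) = 6×359000/(19.4×81.43) = 1364 mm².
h = 36.93 mm.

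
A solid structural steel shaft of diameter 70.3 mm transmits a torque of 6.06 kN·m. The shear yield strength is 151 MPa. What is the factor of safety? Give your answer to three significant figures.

n = 1.70

τ = 16T/(πd³) = 16×6060000/(π×70.3³) = 88.83 MPa.
n = τ_limit/τ = 151/88.83 = 1.700.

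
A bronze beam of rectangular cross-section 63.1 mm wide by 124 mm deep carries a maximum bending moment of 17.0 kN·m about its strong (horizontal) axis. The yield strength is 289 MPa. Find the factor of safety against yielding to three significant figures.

n = 2.75

Section modulus S = bh²/6 = 63.1×124²/6 = 161700 mm³.
σ = M/S = 1.7000×10^7/161700 = 105.1 MPa.
n = 289/105.1 = 2.749.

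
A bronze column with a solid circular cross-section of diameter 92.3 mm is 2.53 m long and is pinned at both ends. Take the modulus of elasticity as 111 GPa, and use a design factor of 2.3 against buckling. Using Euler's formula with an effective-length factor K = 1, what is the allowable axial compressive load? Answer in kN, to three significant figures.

P_allow = 265 kN

I = πd⁴/64 = π×92.3⁴/64 = 3.563×10^6 mm⁴.
Effective length L_e = KL = 1×2.53 m = 2530 mm.
Euler critical load P_cr = π²EI/L_e² = π²×111000×3.563×10^6/2530² = 609800 N.
P_allow = P_cr/n = 609800/2.3 = 265100 N.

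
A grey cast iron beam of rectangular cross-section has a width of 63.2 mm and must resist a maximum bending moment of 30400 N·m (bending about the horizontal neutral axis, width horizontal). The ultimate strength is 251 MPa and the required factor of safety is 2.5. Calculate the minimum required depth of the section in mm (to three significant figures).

h = 170 mm

σ_allow = 251/2.5 = 100.4 MPa.
For a rectangular section σ = 6M/(bh²), so h² = 6M/(b σ_allow) = 6×3.0400×10^7/(63.2×100.4) = 28750 mm².
h = 169.5 mm.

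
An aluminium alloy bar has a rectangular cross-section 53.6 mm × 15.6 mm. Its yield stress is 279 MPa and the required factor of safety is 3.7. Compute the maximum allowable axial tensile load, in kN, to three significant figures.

F_allow = 63.1 kN

σ_allow = 279/3.7 = 75.41 MPa.
A = 53.6×15.6 = 836.2 mm².
F_allow = σ_allow × A = 75.41×836.2 = 63050 N.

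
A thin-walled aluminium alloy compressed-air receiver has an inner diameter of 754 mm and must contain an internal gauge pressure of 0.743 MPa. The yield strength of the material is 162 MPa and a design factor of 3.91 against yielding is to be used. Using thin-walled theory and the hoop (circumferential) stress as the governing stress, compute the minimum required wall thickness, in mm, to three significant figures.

σ_allow = 162/3.91 = 41.43 MPa.
Hoop stress σ_h = pD/(2t), so t = pD/(2σ_allow) = 0.743×754/(2×41.43) = 6.761 mm.

t = 6.76 mm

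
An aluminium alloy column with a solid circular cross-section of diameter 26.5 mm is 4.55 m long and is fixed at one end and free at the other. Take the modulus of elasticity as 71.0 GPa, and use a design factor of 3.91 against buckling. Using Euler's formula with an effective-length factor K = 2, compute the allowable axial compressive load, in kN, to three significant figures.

I = πd⁴/64 = π×26.5⁴/64 = 24210 mm⁴.
Effective length L_e = KL = 2×4.55 m = 9100 mm.
Euler critical load P_cr = π²EI/L_e² = π²×71000×24210/9100² = 204.8 N.
P_allow = P_cr/n = 204.8/3.91 = 52.39 N.

P_allow = 0.0524 kN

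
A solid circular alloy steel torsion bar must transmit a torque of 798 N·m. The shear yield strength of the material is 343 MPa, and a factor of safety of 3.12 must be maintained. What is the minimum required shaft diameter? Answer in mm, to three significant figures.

d = 33.3 mm

Allowable shear stress τ_allow = 343/3.12 = 109.9 MPa.
For a solid shaft τ = 16T/(πd³), so d³ = 16T/(π τ_allow) = 16×798000/(π×109.9) = 36970 mm³.
d = (36970)^(1/3) = 33.31 mm.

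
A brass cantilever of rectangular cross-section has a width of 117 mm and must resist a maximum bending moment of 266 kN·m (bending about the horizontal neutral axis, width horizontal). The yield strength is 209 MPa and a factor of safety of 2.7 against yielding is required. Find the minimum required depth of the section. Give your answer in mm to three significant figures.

h = 420 mm

σ_allow = 209/2.7 = 77.41 MPa.
For a rectangular section σ = 6M/(bh²), so h² = 6M/(b σ_allow) = 6×2.6600×10^8/(117×77.41) = 176200 mm².
h = 419.8 mm.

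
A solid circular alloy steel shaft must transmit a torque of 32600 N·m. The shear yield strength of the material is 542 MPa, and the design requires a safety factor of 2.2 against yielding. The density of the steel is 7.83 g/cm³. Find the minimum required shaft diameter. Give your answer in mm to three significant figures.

Allowable shear stress τ_allow = 542/2.2 = 246.4 MPa.
For a solid shaft τ = 16T/(πd³), so d³ = 16T/(π τ_allow) = 16×3.2600×10^7/(π×246.4) = 673900 mm³.
d = (673900)^(1/3) = 87.67 mm.

d = 87.7 mm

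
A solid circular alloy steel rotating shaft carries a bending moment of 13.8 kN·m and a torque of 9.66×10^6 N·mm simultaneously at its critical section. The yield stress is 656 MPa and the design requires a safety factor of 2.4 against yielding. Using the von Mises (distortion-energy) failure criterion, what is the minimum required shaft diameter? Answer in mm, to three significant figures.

σ_allow = σ_y/n = 656/2.4 = 273.3 MPa.
For a solid shaft σ_b = 32M/(πd³) and τ = 16T/(πd³), so the von Mises stress is σ' = (16/πd³)·√(4M²+3T²).
√(4M²+3T²) = √(4×(1.380×10^7)² + 3×(9.660×10^6)²) = 3.228×10^7 N·mm.
d³ = 16×3.228×10^7/(π×273.3) = 601400 mm³.
d = 84.41 mm.

d = 84.4 mm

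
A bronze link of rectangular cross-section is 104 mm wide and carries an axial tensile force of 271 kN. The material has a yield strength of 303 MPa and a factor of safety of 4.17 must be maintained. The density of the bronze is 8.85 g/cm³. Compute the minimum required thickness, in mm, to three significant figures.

σ_allow = 303/4.17 = 72.66 MPa.
Required area A = F/σ_allow = 271000/72.66 = 3730 mm².
t = A/w = 3730/104 = 35.86 mm.

t = 35.9 mm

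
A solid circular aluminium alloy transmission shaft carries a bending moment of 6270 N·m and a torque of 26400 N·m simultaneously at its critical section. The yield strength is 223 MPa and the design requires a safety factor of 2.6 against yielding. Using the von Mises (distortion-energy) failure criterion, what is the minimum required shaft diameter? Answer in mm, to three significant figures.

d = 141 mm

σ_allow = σ_y/n = 223/2.6 = 85.77 MPa.
For a solid shaft σ_b = 32M/(πd³) and τ = 16T/(πd³), so the von Mises stress is σ' = (16/πd³)·√(4M²+3T²).
√(4M²+3T²) = √(4×(6.270×10^6)² + 3×(2.640×10^7)²) = 4.741×10^7 N·mm.
d³ = 16×4.741×10^7/(π×85.77) = 2.815×10^6 mm³.
d = 141.2 mm.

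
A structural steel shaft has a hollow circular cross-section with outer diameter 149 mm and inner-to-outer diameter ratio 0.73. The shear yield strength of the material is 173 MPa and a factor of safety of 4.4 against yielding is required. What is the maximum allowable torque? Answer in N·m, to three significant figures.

τ_allow = 173/4.4 = 39.32 MPa.
For a hollow shaft T_allow = τ_allow·πd_o³(1−k⁴)/16 with 1−k⁴ = 0.7160, so πd_o³(1−k⁴)/16 = 465100 mm³.
T_allow = 39.32×465100 = 1.829×10^7 N·mm = 18290 N·m.

T_allow = 18300 N·m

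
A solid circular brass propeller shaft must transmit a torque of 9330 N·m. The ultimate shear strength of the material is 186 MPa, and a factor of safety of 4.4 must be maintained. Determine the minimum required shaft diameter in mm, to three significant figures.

d = 104 mm

Allowable shear stress τ_allow = 186/4.4 = 42.27 MPa.
For a solid shaft τ = 16T/(πd³), so d³ = 16T/(π τ_allow) = 16×9330000/(π×42.27) = 1.124×10^6 mm³.
d = (1.124×10^6)^(1/3) = 104.0 mm.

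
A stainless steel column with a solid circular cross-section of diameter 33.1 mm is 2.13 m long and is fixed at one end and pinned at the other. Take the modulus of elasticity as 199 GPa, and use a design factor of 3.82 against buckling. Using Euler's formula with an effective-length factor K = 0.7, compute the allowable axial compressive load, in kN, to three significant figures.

I = πd⁴/64 = π×33.1⁴/64 = 58920 mm⁴.
Effective length L_e = KL = 0.7×2.13 m = 1491 mm.
Euler critical load P_cr = π²EI/L_e² = π²×199000×58920/1491² = 52060 N.
P_allow = P_cr/n = 52060/3.82 = 13630 N.

P_allow = 13.6 kN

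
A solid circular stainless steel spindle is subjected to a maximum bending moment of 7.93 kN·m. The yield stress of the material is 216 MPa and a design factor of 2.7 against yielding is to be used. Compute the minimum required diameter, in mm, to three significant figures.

σ_allow = 216/2.7 = 80.00 MPa.
For a solid circular section σ = 32M/(πd³), so d³ = 32M/(π σ_allow) = 32×7930000/(π×80.00) = 1.010×10^6 mm³.
d = 100.3 mm.

d = 100 mm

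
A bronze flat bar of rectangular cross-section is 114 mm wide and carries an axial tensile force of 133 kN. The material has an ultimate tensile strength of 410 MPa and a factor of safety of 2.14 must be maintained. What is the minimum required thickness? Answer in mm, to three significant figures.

t = 6.09 mm

σ_allow = 410/2.14 = 191.6 MPa.
Required area A = F/σ_allow = 133000/191.6 = 694.2 mm².
t = A/w = 694.2/114 = 6.089 mm.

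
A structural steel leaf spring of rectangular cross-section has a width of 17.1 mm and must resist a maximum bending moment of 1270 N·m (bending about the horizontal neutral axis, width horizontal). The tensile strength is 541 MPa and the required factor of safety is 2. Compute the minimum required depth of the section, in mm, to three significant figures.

σ_allow = 541/2 = 270.5 MPa.
For a rectangular section σ = 6M/(bh²), so h² = 6M/(b σ_allow) = 6×1270000/(17.1×270.5) = 1647 mm².
h = 40.59 mm.

h = 40.6 mm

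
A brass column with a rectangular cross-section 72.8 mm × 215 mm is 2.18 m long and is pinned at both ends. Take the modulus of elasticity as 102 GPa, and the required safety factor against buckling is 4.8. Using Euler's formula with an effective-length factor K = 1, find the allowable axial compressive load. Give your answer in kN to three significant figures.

P_allow = 305 kN

Buckling occurs about the weak axis: I_min = h·b³/12 = 215×72.8³/12 = 6.913×10^6 mm⁴ (b = 72.8 mm is the smaller dimension).
Effective length L_e = KL = 1×2.18 m = 2180 mm.
Euler critical load P_cr = π²EI/L_e² = π²×102000×6.913×10^6/2180² = 1.464×10^6 N.
P_allow = P_cr/n = 1.464×10^6/4.8 = 305100 N.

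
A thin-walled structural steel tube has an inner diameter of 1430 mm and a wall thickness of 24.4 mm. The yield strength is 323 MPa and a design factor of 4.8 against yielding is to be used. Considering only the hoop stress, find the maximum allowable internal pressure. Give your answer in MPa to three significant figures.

σ_allow = 323/4.8 = 67.29 MPa.
σ_h = pD/(2t) → p_allow = 2σ_allow t/D = 2×67.29×24.4/1430 = 2.296 MPa.

p_allow = 2.30 MPa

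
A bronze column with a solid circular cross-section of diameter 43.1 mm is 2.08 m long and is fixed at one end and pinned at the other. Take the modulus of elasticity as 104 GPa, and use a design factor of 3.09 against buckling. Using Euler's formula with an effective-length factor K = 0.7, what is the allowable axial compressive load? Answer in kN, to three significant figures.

I = πd⁴/64 = π×43.1⁴/64 = 169400 mm⁴.
Effective length L_e = KL = 0.7×2.08 m = 1456 mm.
Euler critical load P_cr = π²EI/L_e² = π²×104000×169400/1456² = 82010 N.
P_allow = P_cr/n = 82010/3.09 = 26540 N.

P_allow = 26.5 kN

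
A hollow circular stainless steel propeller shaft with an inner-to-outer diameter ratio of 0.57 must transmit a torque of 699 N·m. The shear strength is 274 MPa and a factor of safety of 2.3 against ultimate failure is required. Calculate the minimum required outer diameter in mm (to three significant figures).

d_o = 32.2 mm

τ_allow = 274/2.3 = 119.1 MPa.
For a hollow shaft τ = 16T/[πd_o³(1−k⁴)] with k = 0.57, so 1−k⁴ = 0.8944.
d_o³ = 16T/[π τ_allow (1−k⁴)] = 16×699000/(π×119.1×0.8944) = 33410 mm³.
d_o = 32.21 mm.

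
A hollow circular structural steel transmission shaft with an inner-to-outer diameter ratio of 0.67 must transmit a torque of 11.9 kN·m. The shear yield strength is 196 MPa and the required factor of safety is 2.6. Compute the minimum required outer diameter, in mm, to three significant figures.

τ_allow = 196/2.6 = 75.38 MPa.
For a hollow shaft τ = 16T/[πd_o³(1−k⁴)] with k = 0.67, so 1−k⁴ = 0.7985.
d_o³ = 16T/[π τ_allow (1−k⁴)] = 16×1.1900×10^7/(π×75.38×0.7985) = 1.007×10^6 mm³.
d_o = 100.2 mm.

d_o = 100 mm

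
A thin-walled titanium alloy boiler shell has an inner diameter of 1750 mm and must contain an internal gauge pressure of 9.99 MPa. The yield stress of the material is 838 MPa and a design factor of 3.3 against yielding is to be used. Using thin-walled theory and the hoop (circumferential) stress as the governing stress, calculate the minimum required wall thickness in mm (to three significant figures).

σ_allow = 838/3.3 = 253.9 MPa.
Hoop stress σ_h = pD/(2t), so t = pD/(2σ_allow) = 9.99×1750/(2×253.9) = 34.42 mm.

t = 34.4 mm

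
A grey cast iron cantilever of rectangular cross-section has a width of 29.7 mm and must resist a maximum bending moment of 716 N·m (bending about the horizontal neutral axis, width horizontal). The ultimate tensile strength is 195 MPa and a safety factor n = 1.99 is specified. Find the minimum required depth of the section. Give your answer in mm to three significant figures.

h = 38.4 mm

σ_allow = 195/1.99 = 97.99 MPa.
For a rectangular section σ = 6M/(bh²), so h² = 6M/(b σ_allow) = 6×716000/(29.7×97.99) = 1476 mm².
h = 38.42 mm.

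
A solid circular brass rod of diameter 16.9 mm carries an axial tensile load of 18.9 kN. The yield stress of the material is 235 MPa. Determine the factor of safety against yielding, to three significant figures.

A = πd²/4 = 224.3 mm².
σ = F/A = 18900/224.3 = 84.26 MPa.
n = 235/84.26 = 2.789.

n = 2.79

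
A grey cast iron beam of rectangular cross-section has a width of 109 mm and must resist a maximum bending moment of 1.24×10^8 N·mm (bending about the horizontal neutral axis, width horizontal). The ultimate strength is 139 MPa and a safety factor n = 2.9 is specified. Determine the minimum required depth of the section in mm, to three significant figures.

σ_allow = 139/2.9 = 47.93 MPa.
For a rectangular section σ = 6M/(bh²), so h² = 6M/(b σ_allow) = 6×1.2400×10^8/(109×47.93) = 142400 mm².
h = 377.4 mm.

h = 377 mm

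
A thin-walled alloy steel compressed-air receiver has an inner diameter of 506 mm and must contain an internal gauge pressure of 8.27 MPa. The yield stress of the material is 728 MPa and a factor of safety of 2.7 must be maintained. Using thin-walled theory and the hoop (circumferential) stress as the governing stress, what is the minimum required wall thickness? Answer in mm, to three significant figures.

t = 7.76 mm

σ_allow = 728/2.7 = 269.6 MPa.
Hoop stress σ_h = pD/(2t), so t = pD/(2σ_allow) = 8.27×506/(2×269.6) = 7.760 mm.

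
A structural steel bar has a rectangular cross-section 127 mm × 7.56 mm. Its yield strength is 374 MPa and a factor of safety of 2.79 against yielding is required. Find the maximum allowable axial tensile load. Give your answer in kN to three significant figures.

σ_allow = 374/2.79 = 134.1 MPa.
A = 127×7.56 = 960.1 mm².
F_allow = σ_allow × A = 134.1×960.1 = 128700 N.

F_allow = 129 kN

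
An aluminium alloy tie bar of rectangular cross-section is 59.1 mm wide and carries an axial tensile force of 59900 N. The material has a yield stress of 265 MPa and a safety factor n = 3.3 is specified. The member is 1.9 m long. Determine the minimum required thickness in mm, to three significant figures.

t = 12.6 mm

σ_allow = 265/3.3 = 80.30 MPa.
Required area A = F/σ_allow = 59900/80.30 = 745.9 mm².
t = A/w = 745.9/59.1 = 12.62 mm.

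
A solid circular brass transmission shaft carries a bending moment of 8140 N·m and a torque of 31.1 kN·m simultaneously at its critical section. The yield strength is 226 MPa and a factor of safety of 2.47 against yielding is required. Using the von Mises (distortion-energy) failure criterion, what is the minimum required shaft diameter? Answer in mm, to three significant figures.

d = 146 mm

σ_allow = σ_y/n = 226/2.47 = 91.50 MPa.
For a solid shaft σ_b = 32M/(πd³) and τ = 16T/(πd³), so the von Mises stress is σ' = (16/πd³)·√(4M²+3T²).
√(4M²+3T²) = √(4×(8.140×10^6)² + 3×(3.110×10^7)²) = 5.627×10^7 N·mm.
d³ = 16×5.627×10^7/(π×91.50) = 3.132×10^6 mm³.
d = 146.3 mm.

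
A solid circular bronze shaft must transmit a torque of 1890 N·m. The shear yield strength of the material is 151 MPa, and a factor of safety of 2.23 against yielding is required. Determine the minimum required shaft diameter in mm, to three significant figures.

Allowable shear stress τ_allow = 151/2.23 = 67.71 MPa.
For a solid shaft τ = 16T/(πd³), so d³ = 16T/(π τ_allow) = 16×1890000/(π×67.71) = 142200 mm³.
d = (142200)^(1/3) = 52.19 mm.

d = 52.2 mm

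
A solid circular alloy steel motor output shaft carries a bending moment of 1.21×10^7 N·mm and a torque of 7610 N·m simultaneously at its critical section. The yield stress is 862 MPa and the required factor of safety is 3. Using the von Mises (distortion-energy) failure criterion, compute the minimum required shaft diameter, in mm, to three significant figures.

σ_allow = σ_y/n = 862/3 = 287.3 MPa.
For a solid shaft σ_b = 32M/(πd³) and τ = 16T/(πd³), so the von Mises stress is σ' = (16/πd³)·√(4M²+3T²).
√(4M²+3T²) = √(4×(1.210×10^7)² + 3×(7.610×10^6)²) = 2.756×10^7 N·mm.
d³ = 16×2.756×10^7/(π×287.3) = 488400 mm³.
d = 78.75 mm.

d = 78.8 mm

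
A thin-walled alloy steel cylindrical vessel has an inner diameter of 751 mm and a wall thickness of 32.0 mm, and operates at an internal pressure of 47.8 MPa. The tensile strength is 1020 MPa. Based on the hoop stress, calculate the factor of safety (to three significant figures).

n = 1.82

σ_h = pD/(2t) = 47.8×751/(2×32.0) = 560.9 MPa.
n = 1020/560.9 = 1.818.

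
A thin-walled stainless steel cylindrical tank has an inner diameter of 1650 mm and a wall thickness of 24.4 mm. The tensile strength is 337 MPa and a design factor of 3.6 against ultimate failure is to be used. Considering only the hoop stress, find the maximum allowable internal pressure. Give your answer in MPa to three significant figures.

σ_allow = 337/3.6 = 93.61 MPa.
σ_h = pD/(2t) → p_allow = 2σ_allow t/D = 2×93.61×24.4/1650 = 2.769 MPa.

p_allow = 2.77 MPa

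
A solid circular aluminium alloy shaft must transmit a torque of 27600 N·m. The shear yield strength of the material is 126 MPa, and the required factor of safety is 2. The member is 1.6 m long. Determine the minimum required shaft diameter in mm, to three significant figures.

Allowable shear stress τ_allow = 126/2 = 63.00 MPa.
For a solid shaft τ = 16T/(πd³), so d³ = 16T/(π τ_allow) = 16×2.7600×10^7/(π×63.00) = 2.231×10^6 mm³.
d = (2.231×10^6)^(1/3) = 130.7 mm.

d = 131 mm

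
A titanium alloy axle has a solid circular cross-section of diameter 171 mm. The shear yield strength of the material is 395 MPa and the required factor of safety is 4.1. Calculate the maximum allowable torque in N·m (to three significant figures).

T_allow = 94600 N·m

τ_allow = 395/4.1 = 96.34 MPa.
For a solid shaft T_allow = τ_allow·πd³/16; πd³/16 = π×171³/16 = 981800 mm³.
T_allow = 96.34×981800 = 9.459×10^7 N·mm = 94590 N·m.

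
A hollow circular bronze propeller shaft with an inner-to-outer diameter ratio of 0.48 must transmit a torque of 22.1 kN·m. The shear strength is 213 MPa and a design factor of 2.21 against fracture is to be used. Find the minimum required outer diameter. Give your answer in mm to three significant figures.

d_o = 107 mm

τ_allow = 213/2.21 = 96.38 MPa.
For a hollow shaft τ = 16T/[πd_o³(1−k⁴)] with k = 0.48, so 1−k⁴ = 0.9469.
d_o³ = 16T/[π τ_allow (1−k⁴)] = 16×2.2100×10^7/(π×96.38×0.9469) = 1.233×10^6 mm³.
d_o = 107.2 mm.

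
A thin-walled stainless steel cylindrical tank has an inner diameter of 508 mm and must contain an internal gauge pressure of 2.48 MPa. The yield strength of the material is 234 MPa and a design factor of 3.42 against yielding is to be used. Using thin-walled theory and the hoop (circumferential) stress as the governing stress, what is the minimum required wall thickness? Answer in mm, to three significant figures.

σ_allow = 234/3.42 = 68.42 MPa.
Hoop stress σ_h = pD/(2t), so t = pD/(2σ_allow) = 2.48×508/(2×68.42) = 9.207 mm.

t = 9.21 mm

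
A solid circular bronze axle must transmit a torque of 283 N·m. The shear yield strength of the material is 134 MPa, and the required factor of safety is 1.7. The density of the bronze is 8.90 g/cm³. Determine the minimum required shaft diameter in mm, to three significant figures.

Allowable shear stress τ_allow = 134/1.7 = 78.82 MPa.
For a solid shaft τ = 16T/(πd³), so d³ = 16T/(π τ_allow) = 16×283000/(π×78.82) = 18290 mm³.
d = (18290)^(1/3) = 26.35 mm.

d = 26.3 mm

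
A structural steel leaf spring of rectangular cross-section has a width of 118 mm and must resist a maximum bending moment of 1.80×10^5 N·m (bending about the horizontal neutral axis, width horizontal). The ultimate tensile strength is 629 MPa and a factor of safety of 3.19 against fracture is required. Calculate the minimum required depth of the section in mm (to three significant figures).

σ_allow = 629/3.19 = 197.2 MPa.
For a rectangular section σ = 6M/(bh²), so h² = 6M/(b σ_allow) = 6×1.8000×10^8/(118×197.2) = 46420 mm².
h = 215.4 mm.

h = 215 mm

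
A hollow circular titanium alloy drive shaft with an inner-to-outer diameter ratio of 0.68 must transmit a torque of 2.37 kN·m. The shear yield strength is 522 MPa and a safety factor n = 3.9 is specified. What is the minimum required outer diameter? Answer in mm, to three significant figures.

d_o = 48.6 mm

τ_allow = 522/3.9 = 133.8 MPa.
For a hollow shaft τ = 16T/[πd_o³(1−k⁴)] with k = 0.68, so 1−k⁴ = 0.7862.
d_o³ = 16T/[π τ_allow (1−k⁴)] = 16×2370000/(π×133.8×0.7862) = 114700 mm³.
d_o = 48.59 mm.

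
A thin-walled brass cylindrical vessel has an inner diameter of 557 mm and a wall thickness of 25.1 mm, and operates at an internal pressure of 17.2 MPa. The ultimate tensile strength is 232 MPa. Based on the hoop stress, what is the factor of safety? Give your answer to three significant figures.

n = 1.22

σ_h = pD/(2t) = 17.2×557/(2×25.1) = 190.8 MPa.
n = 232/190.8 = 1.216.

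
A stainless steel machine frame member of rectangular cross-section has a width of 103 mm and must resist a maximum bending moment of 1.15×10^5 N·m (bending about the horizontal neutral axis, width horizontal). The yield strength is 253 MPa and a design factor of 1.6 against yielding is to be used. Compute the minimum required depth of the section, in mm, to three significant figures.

σ_allow = 253/1.6 = 158.1 MPa.
For a rectangular section σ = 6M/(bh²), so h² = 6M/(b σ_allow) = 6×1.1500×10^8/(103×158.1) = 42370 mm².
h = 205.8 mm.

h = 206 mm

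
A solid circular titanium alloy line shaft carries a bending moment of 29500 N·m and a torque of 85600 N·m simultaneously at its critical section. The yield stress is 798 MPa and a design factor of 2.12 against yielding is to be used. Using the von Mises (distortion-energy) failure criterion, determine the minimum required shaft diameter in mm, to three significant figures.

d = 129 mm

σ_allow = σ_y/n = 798/2.12 = 376.4 MPa.
For a solid shaft σ_b = 32M/(πd³) and τ = 16T/(πd³), so the von Mises stress is σ' = (16/πd³)·√(4M²+3T²).
√(4M²+3T²) = √(4×(2.950×10^7)² + 3×(8.560×10^7)²) = 1.596×10^8 N·mm.
d³ = 16×1.596×10^8/(π×376.4) = 2.159×10^6 mm³.
d = 129.2 mm.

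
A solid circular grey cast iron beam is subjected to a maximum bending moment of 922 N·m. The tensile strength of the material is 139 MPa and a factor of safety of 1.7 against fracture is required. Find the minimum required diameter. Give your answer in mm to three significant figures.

σ_allow = 139/1.7 = 81.76 MPa.
For a solid circular section σ = 32M/(πd³), so d³ = 32M/(π σ_allow) = 32×922000/(π×81.76) = 114900 mm³.
d = 48.61 mm.

d = 48.6 mm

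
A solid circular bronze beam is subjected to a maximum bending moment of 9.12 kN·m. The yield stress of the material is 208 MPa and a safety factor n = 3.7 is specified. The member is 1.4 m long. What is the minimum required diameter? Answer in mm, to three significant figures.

σ_allow = 208/3.7 = 56.22 MPa.
For a solid circular section σ = 32M/(πd³), so d³ = 32M/(π σ_allow) = 32×9120000/(π×56.22) = 1.652×10^6 mm³.
d = 118.2 mm.

d = 118 mm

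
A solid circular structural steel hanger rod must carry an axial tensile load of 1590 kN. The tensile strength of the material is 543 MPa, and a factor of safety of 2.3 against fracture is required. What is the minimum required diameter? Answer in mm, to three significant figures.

Allowable stress σ_allow = 543/2.3 = 236.1 MPa.
Required area A = F/σ_allow = 1590000/236.1 = 6735 mm².
A = πd²/4 → d = √(4A/π) = 92.60 mm.

d = 92.6 mm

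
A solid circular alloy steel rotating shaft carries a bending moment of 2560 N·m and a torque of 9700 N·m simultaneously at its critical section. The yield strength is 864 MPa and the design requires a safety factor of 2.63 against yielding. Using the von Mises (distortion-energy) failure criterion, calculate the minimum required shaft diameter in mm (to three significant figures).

d = 64.8 mm

σ_allow = σ_y/n = 864/2.63 = 328.5 MPa.
For a solid shaft σ_b = 32M/(πd³) and τ = 16T/(πd³), so the von Mises stress is σ' = (16/πd³)·√(4M²+3T²).
√(4M²+3T²) = √(4×(2.560×10^6)² + 3×(9.700×10^6)²) = 1.756×10^7 N·mm.
d³ = 16×1.756×10^7/(π×328.5) = 272300 mm³.
d = 64.82 mm.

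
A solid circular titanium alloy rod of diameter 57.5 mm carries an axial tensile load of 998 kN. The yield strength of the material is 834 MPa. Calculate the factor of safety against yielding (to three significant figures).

n = 2.17

A = πd²/4 = 2597 mm².
σ = F/A = 998000/2597 = 384.3 MPa.
n = 834/384.3 = 2.170.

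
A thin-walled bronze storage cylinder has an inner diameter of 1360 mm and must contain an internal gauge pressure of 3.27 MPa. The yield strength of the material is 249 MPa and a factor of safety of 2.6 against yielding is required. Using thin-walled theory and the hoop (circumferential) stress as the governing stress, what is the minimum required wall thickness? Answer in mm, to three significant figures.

σ_allow = 249/2.6 = 95.77 MPa.
Hoop stress σ_h = pD/(2t), so t = pD/(2σ_allow) = 3.27×1360/(2×95.77) = 23.22 mm.

t = 23.2 mm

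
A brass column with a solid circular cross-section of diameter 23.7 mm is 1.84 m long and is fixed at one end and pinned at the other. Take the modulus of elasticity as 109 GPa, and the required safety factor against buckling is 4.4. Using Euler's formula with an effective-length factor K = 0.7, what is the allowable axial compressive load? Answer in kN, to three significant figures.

P_allow = 2.28 kN

I = πd⁴/64 = π×23.7⁴/64 = 15490 mm⁴.
Effective length L_e = KL = 0.7×1.84 m = 1288 mm.
Euler critical load P_cr = π²EI/L_e² = π²×109000×15490/1288² = 10040 N.
P_allow = P_cr/n = 10040/4.4 = 2282 N.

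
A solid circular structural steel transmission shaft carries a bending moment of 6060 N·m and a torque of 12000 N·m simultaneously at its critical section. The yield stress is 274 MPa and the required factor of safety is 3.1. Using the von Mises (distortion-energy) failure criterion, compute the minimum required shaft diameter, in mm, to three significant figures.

σ_allow = σ_y/n = 274/3.1 = 88.39 MPa.
For a solid shaft σ_b = 32M/(πd³) and τ = 16T/(πd³), so the von Mises stress is σ' = (16/πd³)·√(4M²+3T²).
√(4M²+3T²) = √(4×(6.060×10^6)² + 3×(1.200×10^7)²) = 2.406×10^7 N·mm.
d³ = 16×2.406×10^7/(π×88.39) = 1.386×10^6 mm³.
d = 111.5 mm.

d = 112 mm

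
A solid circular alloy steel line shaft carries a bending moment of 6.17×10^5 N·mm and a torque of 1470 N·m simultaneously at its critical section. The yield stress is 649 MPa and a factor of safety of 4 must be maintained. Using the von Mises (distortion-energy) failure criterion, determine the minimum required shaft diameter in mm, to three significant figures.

d = 44.6 mm

σ_allow = σ_y/n = 649/4 = 162.2 MPa.
For a solid shaft σ_b = 32M/(πd³) and τ = 16T/(πd³), so the von Mises stress is σ' = (16/πd³)·√(4M²+3T²).
√(4M²+3T²) = √(4×(617000)² + 3×(1.470×10^6)²) = 2.829×10^6 N·mm.
d³ = 16×2.829×10^6/(π×162.2) = 88810 mm³.
d = 44.62 mm.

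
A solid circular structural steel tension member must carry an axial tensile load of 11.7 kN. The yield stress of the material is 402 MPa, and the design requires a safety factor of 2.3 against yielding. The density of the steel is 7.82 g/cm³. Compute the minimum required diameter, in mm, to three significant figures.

d = 9.23 mm

Allowable stress σ_allow = 402/2.3 = 174.8 MPa.
Required area A = F/σ_allow = 11700/174.8 = 66.94 mm².
A = πd²/4 → d = √(4A/π) = 9.232 mm.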